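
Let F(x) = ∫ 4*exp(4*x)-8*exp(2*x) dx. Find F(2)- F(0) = -1 + (-2 + exp(4))^2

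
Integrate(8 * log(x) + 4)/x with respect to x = (2*log(x) + 1)^2 + C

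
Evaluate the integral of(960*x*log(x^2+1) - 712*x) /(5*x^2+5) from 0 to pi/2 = -27 + 4*log(1 + pi^2/4)/5 + 3*(-3 + 4*log(1 + pi^2/4))^2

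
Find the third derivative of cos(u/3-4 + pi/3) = sin(u/3 - 4 + pi/3)/27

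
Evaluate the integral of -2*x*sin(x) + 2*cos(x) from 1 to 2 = 4*cos(2) - 2*cos(1)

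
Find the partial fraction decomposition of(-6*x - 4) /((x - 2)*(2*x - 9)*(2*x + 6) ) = -62/(75*(2*x - 9)) + 7/(75*(x + 3)) + 8/(25*(x - 2))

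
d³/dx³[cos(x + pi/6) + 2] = sin(x + pi/6)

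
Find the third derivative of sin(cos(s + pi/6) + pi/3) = sin(s + pi/6)^3*cos(cos(s + pi/6) + pi/3) - 3*sin(s + pi/6)*sin(cos(s + pi/6) + pi/3)*cos(s + pi/6) + sin(s + pi/6)*cos(cos(s + pi/6) + pi/3)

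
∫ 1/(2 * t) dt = log(3*t)/2 + C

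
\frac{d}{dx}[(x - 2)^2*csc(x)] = (-x^2*cos(x)/sin(x) + 2*x + 4*x*cos(x)/sin(x) - 4 - 4*cos(x)/sin(x))/sin(x)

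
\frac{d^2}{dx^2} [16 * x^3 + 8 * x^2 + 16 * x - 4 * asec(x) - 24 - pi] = (96*x^6 + 16*x^5 - 192*x^4 - 32*x^3 + 8*x^2*sqrt(1 - 1/x^2) + 96*x^2 + 16*x - 4*sqrt(1 - 1/x^2))/(x^5 - 2*x^3 + x)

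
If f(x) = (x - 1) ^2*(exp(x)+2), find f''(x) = x^2*exp(x) + 2*x*exp(x) - exp(x) + 4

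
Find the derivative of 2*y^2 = 4*y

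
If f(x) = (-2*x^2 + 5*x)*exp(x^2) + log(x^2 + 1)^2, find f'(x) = (-4*x^5*exp(x^2) + 10*x^4*exp(x^2) - 8*x^3*exp(x^2) + 15*x^2*exp(x^2) - 4*x*exp(x^2) + 4*x*log(x^2 + 1) + 5*exp(x^2))/(x^2 + 1)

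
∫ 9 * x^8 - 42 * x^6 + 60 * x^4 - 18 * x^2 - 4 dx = x^9 - 6*x^7 + 12*x^5 - 6*x^3 - 4*x + C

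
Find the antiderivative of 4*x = 2*x^2 + C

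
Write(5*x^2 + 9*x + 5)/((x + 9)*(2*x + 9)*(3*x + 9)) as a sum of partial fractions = -263/(81*(2*x + 9)) + 329/(162*(x + 9)) + 23/(54*(x + 3))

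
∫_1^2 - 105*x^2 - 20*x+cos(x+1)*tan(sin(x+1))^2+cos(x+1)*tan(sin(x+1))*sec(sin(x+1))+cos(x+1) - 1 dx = -276 - sec(sin(2)) - tan(sin(2)) + tan(sin(3)) + sec(sin(3))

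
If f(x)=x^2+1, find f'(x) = 2*x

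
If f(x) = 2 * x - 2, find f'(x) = 2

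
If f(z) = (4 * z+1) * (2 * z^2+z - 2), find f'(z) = 24*z^2 + 12*z - 7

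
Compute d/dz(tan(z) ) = cos(z)^(-2)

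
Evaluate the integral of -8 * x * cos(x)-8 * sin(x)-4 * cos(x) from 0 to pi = 0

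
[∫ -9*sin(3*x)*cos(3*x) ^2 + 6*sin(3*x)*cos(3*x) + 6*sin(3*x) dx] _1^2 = 2*cos(3) - 2*cos(6) - cos(6)^2 + cos(6)^3 - cos(3)^3 + cos(3)^2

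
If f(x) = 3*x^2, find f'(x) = 6*x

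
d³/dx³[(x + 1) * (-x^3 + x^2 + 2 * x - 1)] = -24*x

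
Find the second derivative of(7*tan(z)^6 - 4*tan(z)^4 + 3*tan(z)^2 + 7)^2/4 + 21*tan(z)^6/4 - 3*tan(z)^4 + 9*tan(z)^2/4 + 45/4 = 1911*tan(z)^14 + 1988*tan(z)^12 - 139*tan(z)^10 + 3187*tan(z)^8/2 + 2227*tan(z)^6 + 317*tan(z)^4 - 75*tan(z)^2 + 51/2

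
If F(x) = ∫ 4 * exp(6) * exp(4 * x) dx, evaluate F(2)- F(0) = -exp(6) + exp(14)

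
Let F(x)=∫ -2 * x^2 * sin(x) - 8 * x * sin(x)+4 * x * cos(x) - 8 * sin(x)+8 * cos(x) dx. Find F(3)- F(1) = 50*cos(3) - 18*cos(1)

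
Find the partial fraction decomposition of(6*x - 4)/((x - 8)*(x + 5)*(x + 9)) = -29/(34*(x + 9)) + 17/(26*(x + 5)) + 44/(221*(x - 8))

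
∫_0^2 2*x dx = 4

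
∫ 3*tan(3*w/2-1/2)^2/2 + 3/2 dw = tan(3*w/2 - 1/2) + C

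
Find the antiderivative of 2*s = s^2 + C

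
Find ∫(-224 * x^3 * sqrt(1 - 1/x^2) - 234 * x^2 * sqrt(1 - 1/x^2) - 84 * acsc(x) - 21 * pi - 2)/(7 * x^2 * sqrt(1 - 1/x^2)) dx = -10*x/7 - 16*(x + 1)^2 + 3*(4*acsc(x) + pi)^2/8 + 2*acsc(x)/7 + C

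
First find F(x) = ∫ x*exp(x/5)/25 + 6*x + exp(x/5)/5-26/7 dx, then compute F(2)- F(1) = -exp(1/5)/5 + 2*exp(2/5)/5 + 37/7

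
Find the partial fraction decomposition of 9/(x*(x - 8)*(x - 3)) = -3/(5*(x - 3)) + 9/(40*(x - 8)) + 3/(8*x)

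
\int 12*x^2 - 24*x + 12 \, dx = 4*x^3 - 12*x^2 + 12*x + C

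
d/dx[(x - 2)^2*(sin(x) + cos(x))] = -x^2*sin(x) + x^2*cos(x) + 6*x*sin(x) - 2*x*cos(x) - 8*sin(x)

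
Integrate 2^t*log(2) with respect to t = 2^t + C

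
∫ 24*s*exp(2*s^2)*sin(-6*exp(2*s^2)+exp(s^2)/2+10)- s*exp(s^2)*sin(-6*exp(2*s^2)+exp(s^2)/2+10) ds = cos(-6*exp(2*s^2) + exp(s^2)/2 + 10) + C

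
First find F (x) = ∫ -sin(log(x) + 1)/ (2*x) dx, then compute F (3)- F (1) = -cos(1)/2 + cos(1 + log(3))/2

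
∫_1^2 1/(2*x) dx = log(2)/2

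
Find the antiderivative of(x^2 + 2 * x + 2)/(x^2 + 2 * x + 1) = x*(x + 2)/(x + 1) + C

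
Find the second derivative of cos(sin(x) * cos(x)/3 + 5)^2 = -2*(1 - cos(2*x))^2*cos(sin(2*x)/3 + 10)/9 + 2*cos(sin(2*x)/3 + 10)/9 + cos(-2*x + sin(2*x)/3 + 10)/9 - 5*cos(2*x + sin(2*x)/3 + 10)/9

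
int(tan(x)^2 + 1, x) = tan(x) + C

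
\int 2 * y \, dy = y^2 + C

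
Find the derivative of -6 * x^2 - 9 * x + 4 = -12*x - 9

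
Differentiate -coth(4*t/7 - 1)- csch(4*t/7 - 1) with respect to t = 4*(cosh(4*t/7 - 1) + 1)/(7*sinh(4*t/7 - 1)^2)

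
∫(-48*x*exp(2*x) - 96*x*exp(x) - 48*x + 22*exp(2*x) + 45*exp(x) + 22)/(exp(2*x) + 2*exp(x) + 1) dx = (2*(exp(x) + 1)*(-12*x^2 + 11*x + 5) + exp(x))/(exp(x) + 1) + C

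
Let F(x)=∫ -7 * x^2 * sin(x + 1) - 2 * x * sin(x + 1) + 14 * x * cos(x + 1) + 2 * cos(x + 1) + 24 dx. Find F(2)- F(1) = 32*cos(3) - 9*cos(2) + 24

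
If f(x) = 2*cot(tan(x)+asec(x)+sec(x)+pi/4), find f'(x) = -2*(x^2*sqrt(1 - 1/x^2)*sin(x)/cos(x)^2 + x^2*sqrt(1 - 1/x^2)/cos(x)^2 + 1)/(x^2*sqrt(1 - 1/x^2)*sin(tan(x) + asec(x) + pi/4 + 1/cos(x))^2)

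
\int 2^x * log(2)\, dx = 2^x + C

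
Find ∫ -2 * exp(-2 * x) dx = exp(-2*x) + C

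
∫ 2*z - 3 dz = z^2 - 3*z + C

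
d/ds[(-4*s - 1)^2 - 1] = 32*s + 8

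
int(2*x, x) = x^2 + C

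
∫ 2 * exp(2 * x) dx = exp(2*x) + C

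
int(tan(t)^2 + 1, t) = tan(t) + C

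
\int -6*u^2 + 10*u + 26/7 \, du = -2*u^3 + 5*u^2 + 26*u/7 + C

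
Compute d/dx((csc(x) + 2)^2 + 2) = -2*(2 + 1/sin(x))*cos(x)/sin(x)^2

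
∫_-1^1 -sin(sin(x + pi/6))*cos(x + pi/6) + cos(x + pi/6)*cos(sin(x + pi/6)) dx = 2*sqrt(2)*sin(sqrt(3)*sin(1)/2)*sin(-cos(1)/2 + pi/4)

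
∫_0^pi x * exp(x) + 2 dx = 3 + (-1 + pi)*(2 + exp(pi))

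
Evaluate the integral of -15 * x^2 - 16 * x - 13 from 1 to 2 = -72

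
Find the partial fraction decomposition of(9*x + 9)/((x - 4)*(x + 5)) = 4/(x + 5) + 5/(x - 4)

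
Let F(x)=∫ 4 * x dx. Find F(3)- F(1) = 16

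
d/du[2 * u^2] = 4*u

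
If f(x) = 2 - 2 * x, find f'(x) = -2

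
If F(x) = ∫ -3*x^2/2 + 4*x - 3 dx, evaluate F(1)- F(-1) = -7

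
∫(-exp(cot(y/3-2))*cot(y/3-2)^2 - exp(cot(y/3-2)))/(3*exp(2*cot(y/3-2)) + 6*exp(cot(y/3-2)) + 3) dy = exp(cot(y/3 - 2))/(exp(cot(y/3 - 2)) + 1) + C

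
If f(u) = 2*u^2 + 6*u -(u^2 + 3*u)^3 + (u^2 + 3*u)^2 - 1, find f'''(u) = -120*u^3 - 540*u^2 - 624*u - 126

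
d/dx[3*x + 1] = 3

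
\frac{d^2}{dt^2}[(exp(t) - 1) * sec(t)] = (2*exp(t)*sin(t)/cos(t) + 2*exp(t)/cos(t)^2 + 1 - 2/cos(t)^2)/cos(t)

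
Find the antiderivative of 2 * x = x^2 + C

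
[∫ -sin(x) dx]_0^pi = -2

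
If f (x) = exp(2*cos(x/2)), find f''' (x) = (-2*sin(x/2) + 3*sin(x) + sin(3*x/2))*exp(2*cos(x/2))/4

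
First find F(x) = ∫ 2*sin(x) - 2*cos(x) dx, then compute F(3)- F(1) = 2*sqrt(2)*(-sin(pi/4 + 3) + sin(pi/4 + 1))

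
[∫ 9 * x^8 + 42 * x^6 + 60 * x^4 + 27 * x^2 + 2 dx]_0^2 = 1740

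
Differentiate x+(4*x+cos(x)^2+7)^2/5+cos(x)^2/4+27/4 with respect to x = -8*x*sin(2*x)/5 + 32*x/5 - 4*sin(x)*cos(x)^3/5 - 61*sin(2*x)/20 + 8*cos(x)^2/5 + 61/5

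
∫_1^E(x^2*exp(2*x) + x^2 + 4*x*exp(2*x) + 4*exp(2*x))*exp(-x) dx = -5*E + 5*exp(-1) + (1 + (1 + E)^2)*(-exp(-E) + exp(E))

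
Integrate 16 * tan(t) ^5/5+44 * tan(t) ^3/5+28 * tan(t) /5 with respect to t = 2*(2*tan(t)^2 + 7)*tan(t)^2/5 + C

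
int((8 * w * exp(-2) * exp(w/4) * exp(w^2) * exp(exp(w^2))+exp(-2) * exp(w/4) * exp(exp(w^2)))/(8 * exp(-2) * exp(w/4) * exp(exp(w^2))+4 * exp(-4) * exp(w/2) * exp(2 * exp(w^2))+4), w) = exp(w/4 + exp(w^2) - 2)/(exp(w/4 + exp(w^2) - 2) + 1) + C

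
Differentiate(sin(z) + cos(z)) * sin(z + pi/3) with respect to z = sqrt(2)*cos(2*z + pi/12)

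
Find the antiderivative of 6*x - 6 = 3*x^2 - 6*x + C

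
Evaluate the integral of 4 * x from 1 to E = -2 + 2*exp(2)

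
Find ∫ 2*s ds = s^2 + C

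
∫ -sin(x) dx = cos(x) + C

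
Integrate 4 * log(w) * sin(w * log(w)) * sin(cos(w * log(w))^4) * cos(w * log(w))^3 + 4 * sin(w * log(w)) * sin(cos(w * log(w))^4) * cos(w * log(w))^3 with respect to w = cos(cos(w*log(w))^4) + C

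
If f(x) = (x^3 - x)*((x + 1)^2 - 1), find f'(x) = 5*x^4 + 8*x^3 - 3*x^2 - 4*x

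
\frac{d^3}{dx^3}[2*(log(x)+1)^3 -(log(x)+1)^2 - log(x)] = (12*log(x)^2 - 16*log(x) - 12)/x^3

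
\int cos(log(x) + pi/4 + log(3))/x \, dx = sin(log(3*x) + pi/4) + C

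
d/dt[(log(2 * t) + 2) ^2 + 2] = (2*log(t) + 2*log(2) + 4)/t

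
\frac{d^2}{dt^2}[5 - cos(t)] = cos(t)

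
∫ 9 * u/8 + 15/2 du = 9*u^2/16 + 15*u/2 + C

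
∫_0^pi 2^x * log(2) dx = -1 + 2^pi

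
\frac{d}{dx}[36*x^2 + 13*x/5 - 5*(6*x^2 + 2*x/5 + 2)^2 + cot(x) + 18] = -720*x^3 - 72*x^2 - 848*x/5 - cot(x)^2 - 32/5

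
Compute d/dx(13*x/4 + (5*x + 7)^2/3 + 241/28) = 50*x/3 + 319/12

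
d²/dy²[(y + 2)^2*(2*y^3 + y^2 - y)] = 40*y^3 + 108*y^2 + 66*y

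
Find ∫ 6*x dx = 3*x^2 + C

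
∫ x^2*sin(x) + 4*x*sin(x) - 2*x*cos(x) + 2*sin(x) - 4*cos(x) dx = (2 - (x + 2)^2)*cos(x) + C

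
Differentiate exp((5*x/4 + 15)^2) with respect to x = 25*x*exp(25*x^2/16 + 75*x/2 + 225)/8 + 75*exp(25*x^2/16 + 75*x/2 + 225)/2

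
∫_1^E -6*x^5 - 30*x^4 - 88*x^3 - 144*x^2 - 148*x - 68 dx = -(2 + (1 + E)^2)^3 - (2 + (1 + E)^2)^2 - (1 + E)^2 + 256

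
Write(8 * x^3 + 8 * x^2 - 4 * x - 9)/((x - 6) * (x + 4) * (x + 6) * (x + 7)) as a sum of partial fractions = 2333/(39*(x + 7)) - 475/(8*(x + 6)) + 377/(60*(x + 4)) + 661/(520*(x - 6))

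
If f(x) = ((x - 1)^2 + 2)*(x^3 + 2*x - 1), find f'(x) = 5*x^4 - 8*x^3 + 15*x^2 - 10*x + 8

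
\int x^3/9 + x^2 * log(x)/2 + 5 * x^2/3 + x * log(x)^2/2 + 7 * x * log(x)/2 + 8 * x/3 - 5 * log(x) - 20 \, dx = -4*x^2/3 - 4*x*log(x) - 12*x + (x^2 + 3*x*log(x) + 9*x - 6)^2/36 + C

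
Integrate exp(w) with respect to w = exp(w) + C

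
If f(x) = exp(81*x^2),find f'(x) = 162*x*exp(81*x^2)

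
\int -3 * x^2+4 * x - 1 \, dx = -x^3 + 2*x^2 - x + C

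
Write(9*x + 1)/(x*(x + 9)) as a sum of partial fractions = 80/(9*(x + 9)) + 1/(9*x)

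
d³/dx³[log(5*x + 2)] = 250/(125*x^3 + 150*x^2 + 60*x + 8)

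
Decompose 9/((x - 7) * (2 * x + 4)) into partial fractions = -1/(2*(x + 2)) + 1/(2*(x - 7))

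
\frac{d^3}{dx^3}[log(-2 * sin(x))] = 2*cos(x)/sin(x)^3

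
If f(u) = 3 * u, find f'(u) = 3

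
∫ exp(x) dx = exp(x) + C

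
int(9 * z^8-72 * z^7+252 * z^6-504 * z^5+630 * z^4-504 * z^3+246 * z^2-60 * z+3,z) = z^9 - 9*z^8 + 36*z^7 - 84*z^6 + 126*z^5 - 126*z^4 + 82*z^3 - 30*z^2 + 3*z + C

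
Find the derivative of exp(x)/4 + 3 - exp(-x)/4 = (exp(2*x) + 1)*exp(-x)/4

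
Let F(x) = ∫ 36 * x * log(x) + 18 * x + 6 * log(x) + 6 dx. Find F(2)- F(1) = 84*log(2)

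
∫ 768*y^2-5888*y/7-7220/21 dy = 256*y^3 - 2944*y^2/7 - 7220*y/21 + C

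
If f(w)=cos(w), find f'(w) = -sin(w)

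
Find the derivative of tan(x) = cos(x)^(-2)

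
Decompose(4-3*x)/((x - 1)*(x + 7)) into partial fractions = -25/(8*(x + 7)) + 1/(8*(x - 1))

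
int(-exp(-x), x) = exp(-x) + C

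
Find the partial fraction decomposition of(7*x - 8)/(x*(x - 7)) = 41/(7*(x - 7)) + 8/(7*x)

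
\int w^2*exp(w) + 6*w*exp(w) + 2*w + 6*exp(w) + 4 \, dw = ((w + 2)^2 - 2)*(exp(w) + 1) + C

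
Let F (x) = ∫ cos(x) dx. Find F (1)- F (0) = sin(1)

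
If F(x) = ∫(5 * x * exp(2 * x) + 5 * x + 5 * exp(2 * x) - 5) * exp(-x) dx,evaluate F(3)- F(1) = -5*E - 15*exp(-3) + 5*exp(-1) + 15*exp(3)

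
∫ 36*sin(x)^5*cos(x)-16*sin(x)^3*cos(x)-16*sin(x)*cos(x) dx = (6*sin(x)^4 - 4*sin(x)^2 - 8)*sin(x)^2 + C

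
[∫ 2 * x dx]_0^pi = pi^2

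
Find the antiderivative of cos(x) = sin(x) + C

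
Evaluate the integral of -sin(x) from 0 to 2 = -1 + cos(2)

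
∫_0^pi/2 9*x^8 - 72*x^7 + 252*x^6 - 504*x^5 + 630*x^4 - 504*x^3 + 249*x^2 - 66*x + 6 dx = -(-1 + pi/2)^3 + (-1 + pi/2)^9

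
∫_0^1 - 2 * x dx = -1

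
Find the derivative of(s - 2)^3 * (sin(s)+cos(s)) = (s - 2)^2*(sqrt(2)*s*cos(s + pi/4) + 5*sin(s) + cos(s))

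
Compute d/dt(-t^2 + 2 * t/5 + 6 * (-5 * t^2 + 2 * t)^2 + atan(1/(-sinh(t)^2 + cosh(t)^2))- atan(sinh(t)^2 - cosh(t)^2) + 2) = 600*t^3 - 360*t^2 + 46*t + 2/5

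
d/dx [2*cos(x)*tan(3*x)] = -2*sin(x)*tan(3*x) + 6*cos(x)/cos(3*x)^2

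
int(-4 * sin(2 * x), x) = 2*cos(2*x) + C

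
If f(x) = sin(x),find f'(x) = cos(x)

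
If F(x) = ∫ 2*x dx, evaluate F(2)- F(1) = 3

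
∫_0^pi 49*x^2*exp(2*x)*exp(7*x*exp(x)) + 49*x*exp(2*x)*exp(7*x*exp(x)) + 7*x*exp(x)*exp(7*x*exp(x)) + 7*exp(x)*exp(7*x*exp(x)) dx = 7*pi*exp(pi + 7*pi*exp(pi))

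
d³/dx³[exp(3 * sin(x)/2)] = 3*(-18*sin(x) + 9*cos(x)^2 - 4)*exp(3*sin(x)/2)*cos(x)/8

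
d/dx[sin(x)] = cos(x)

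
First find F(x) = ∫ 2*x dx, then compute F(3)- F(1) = 8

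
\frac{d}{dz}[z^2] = 2*z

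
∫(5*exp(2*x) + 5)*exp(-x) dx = 10*sinh(x) + C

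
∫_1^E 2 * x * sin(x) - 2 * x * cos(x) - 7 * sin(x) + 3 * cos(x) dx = -3*sin(1) - 3*cos(1) + (5 - 2*E)*(cos(E) + sin(E))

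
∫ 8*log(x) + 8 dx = 8*x*log(x) + C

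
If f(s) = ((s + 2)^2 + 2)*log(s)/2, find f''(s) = (2*s^2*log(s) + 3*s^2 + 4*s - 6)/(2*s^2)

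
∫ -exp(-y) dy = exp(-y) + C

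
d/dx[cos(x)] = -sin(x)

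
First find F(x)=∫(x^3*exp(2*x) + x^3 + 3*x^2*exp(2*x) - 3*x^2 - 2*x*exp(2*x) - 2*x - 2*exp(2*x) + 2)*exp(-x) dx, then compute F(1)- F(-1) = 0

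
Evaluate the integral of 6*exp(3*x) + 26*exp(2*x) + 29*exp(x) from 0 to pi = -64 + exp(pi) + (2 + exp(pi))^2 + 2*(2 + exp(pi))^3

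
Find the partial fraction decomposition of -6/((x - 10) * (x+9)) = 6/(19*(x + 9)) - 6/(19*(x - 10))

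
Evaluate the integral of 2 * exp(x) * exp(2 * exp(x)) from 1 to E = -exp(2*E) + exp(2*exp(E))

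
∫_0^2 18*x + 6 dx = 48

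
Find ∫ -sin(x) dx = cos(x) + C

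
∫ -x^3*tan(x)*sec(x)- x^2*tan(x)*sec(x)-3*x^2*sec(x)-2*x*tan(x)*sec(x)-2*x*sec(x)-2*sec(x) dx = -x*(x^2 + x + 2)*sec(x) + C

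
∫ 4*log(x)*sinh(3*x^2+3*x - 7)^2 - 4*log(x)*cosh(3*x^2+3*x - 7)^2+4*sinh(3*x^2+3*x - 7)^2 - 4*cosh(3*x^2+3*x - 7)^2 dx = -4*x*log(x) + C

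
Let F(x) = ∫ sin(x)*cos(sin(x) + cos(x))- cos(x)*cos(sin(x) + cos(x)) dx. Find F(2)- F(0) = -sin(cos(2) + sin(2)) + sin(1)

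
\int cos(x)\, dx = sin(x) + C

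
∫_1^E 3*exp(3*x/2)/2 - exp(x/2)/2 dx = -exp(3/2) - exp(E/2) + exp(1/2) + exp(3*E/2)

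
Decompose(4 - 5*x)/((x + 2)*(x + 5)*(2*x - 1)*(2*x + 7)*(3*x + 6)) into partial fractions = -43/(162*(2*x + 7)) + 1/(550*(2*x - 1)) + 29/(891*(x + 5)) + 67/(675*(x + 2)) - 14/(135*(x + 2)^2)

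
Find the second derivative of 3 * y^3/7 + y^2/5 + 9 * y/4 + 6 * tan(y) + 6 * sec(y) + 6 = 18*y/7 + 12*tan(y)^3 + 12*tan(y)^2*sec(y) + 12*tan(y) + 6*sec(y) + 2/5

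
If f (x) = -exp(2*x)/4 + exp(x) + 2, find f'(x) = -exp(2*x)/2 + exp(x)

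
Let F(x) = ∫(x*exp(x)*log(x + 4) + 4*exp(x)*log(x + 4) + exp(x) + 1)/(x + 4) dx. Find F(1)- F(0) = -4*log(2) + (1 + E)*log(5)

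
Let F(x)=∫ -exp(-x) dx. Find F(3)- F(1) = -exp(-1) + exp(-3)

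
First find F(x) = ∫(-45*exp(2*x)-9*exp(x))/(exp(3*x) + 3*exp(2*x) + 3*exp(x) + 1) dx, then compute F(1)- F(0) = -18*exp(2)/(1 + E)^2 - 9*E/(1 + E) + 9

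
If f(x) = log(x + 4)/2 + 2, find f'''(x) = 1/(x^3 + 12*x^2 + 48*x + 64)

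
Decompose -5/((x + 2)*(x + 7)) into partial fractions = 1/(x + 7) - 1/(x + 2)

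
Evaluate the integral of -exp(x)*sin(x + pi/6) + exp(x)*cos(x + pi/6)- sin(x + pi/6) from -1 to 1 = (-1 - exp(-1))*sin(1 + pi/3) + (1 + E)*cos(pi/6 + 1)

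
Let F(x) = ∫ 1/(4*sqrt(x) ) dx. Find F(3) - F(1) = -1/2 + sqrt(3)/2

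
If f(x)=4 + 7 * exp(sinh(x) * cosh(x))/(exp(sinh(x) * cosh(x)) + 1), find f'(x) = 7*exp(sinh(2*x)/2)*cosh(2*x)/(exp(sinh(2*x)/2) + 1)^2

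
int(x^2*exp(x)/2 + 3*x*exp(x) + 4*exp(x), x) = (x + 2)^2*exp(x)/2 + C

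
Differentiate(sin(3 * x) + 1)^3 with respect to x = 9*(sin(3*x) + 1)^2*cos(3*x)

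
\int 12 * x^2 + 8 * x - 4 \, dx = 4*x^3 + 4*x^2 - 4*x + C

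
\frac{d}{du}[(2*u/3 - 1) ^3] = 8*u^2/9 - 8*u/3 + 2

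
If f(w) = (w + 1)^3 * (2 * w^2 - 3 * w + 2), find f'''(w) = 120*w^2 + 72*w - 6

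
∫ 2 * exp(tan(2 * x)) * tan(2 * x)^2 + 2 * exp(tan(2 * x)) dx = exp(tan(2*x)) + C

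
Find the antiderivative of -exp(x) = -exp(x) + C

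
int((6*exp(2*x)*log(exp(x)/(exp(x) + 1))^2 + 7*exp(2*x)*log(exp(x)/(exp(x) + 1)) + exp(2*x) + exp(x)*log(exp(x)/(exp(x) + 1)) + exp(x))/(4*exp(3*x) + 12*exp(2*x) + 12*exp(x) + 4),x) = (x - log(exp(x) + 1))*(3*(x - log(exp(x) + 1))*exp(x) + exp(x) + 1)/(8*(cosh(x) + 1)) + C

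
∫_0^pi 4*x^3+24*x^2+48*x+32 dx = -16 + (2 + pi)^4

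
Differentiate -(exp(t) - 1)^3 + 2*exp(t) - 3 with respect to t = -3*exp(3*t) + 6*exp(2*t) - exp(t)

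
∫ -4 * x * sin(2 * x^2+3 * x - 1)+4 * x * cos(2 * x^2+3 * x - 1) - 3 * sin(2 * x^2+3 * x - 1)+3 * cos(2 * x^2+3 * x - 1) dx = sin(2*x^2 + 3*x - 1) + cos(2*x^2 + 3*x - 1) + C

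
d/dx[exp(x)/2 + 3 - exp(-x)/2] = (exp(2*x) + 1)*exp(-x)/2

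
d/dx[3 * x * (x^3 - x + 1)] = 12*x^3 - 6*x + 3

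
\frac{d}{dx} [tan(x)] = cos(x)^(-2)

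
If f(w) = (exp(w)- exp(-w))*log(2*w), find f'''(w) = (w^3*exp(2*w)*log(w) + w^3*exp(2*w)*log(2) + w^3*log(w) + w^3*log(2) + 3*w^2*exp(2*w) - 3*w^2 - 3*w*exp(2*w) - 3*w + 2*exp(2*w) - 2)*exp(-w)/w^3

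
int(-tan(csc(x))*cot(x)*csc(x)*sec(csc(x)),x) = sec(csc(x)) + C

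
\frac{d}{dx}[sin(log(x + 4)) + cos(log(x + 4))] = sqrt(2)*cos(log(x + 4) + pi/4)/(x + 4)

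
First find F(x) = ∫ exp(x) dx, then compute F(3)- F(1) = -E + exp(3)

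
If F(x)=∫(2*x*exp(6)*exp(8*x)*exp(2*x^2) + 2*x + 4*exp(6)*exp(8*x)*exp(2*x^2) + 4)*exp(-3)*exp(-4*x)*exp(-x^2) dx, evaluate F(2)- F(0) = -exp(3) - exp(-15) + exp(-3) + exp(15)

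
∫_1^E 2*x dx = -1 + exp(2)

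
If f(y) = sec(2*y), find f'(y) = 2*tan(2*y)*sec(2*y)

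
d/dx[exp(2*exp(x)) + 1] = 2*exp(x + 2*exp(x))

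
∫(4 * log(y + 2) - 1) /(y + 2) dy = (2*log(y + 2) - 1)*log(y + 2) + C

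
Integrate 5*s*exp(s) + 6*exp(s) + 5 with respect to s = (5*s + 1)*(exp(s) + 1) + C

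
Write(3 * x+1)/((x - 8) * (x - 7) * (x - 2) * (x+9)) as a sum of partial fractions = 13/(1496*(x + 9)) + 7/(330*(x - 2)) - 11/(40*(x - 7)) + 25/(102*(x - 8))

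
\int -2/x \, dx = -2*log(x) + C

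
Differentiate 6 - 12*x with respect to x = -12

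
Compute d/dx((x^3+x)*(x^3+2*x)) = 6*x^5 + 12*x^3 + 4*x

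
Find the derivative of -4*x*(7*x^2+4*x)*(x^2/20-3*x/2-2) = -7*x^4 + 824*x^3/5 + 240*x^2 + 64*x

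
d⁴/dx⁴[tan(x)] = 24*tan(x)^5 + 40*tan(x)^3 + 16*tan(x)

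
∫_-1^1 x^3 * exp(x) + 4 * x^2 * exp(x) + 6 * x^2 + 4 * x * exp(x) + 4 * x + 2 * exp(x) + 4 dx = 2*exp(-1) + 4*E + 12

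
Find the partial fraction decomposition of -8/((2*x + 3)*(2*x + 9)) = 4/(3*(2*x + 9)) - 4/(3*(2*x + 3))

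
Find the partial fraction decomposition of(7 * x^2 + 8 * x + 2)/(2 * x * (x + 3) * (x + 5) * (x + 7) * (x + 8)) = 193/(120*(x + 8)) - 289/(112*(x + 7)) + 137/(120*(x + 5)) - 41/(240*(x + 3)) + 1/(840*x)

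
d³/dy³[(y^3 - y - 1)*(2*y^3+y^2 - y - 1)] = 240*y^3 + 60*y^2 - 72*y - 24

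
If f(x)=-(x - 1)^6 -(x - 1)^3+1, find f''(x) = -30*x^4 + 120*x^3 - 180*x^2 + 114*x - 24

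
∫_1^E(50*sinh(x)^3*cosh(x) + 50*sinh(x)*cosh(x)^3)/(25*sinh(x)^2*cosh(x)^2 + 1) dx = -log(-17/8 + 25*cosh(4)/8) + log(-17/8 + 25*cosh(4*E)/8)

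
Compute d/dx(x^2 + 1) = 2*x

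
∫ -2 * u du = -u^2 + C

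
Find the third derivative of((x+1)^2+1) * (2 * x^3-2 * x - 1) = 120*x^2 + 96*x + 12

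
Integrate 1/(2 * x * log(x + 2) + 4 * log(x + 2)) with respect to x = log(log(x + 2))/2 + C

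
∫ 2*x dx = x^2 + C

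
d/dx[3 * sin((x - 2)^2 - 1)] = 6*(x - 2)*cos(x^2 - 4*x + 3)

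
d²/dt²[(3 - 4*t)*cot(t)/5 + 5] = 2*(-4*t*cos(t)/sin(t) + 4 + 3*cos(t)/sin(t))/(5*sin(t)^2)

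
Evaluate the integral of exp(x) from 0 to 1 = -1 + E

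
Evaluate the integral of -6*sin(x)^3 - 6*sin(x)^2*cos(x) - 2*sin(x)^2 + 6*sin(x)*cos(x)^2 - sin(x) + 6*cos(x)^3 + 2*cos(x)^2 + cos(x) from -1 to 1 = 2*sin(3) + 2*sin(2) + 8*sin(1)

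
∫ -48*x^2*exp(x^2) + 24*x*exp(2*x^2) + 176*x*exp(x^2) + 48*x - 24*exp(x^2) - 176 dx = -8*x + 6*(-2*x + exp(x^2) + 7)^2 + 4*exp(x^2) + C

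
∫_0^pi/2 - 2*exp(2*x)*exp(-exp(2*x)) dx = -exp(-1) + exp(-exp(pi))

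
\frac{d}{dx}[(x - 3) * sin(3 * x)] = 3*x*cos(3*x) + sin(3*x) - 9*cos(3*x)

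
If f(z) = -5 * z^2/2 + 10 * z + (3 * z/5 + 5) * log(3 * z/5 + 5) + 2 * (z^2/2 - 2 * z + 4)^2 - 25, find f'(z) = 2*z^3 - 12*z^2 + 27*z + 3*log(3*z/5 + 5)/5 - 107/5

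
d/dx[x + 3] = 1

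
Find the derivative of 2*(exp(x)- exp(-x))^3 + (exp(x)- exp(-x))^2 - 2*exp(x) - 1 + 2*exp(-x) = (6*exp(6*x) + 2*exp(5*x) - 8*exp(4*x) - 8*exp(2*x) - 2*exp(x) + 6)*exp(-3*x)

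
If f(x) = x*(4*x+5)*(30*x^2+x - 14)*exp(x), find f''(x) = 120*x^4*exp(x) + 1114*x^3*exp(x) + 2313*x^2*exp(x) + 650*x*exp(x) - 242*exp(x)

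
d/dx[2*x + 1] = 2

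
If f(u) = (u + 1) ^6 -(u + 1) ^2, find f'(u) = 6*u^5 + 30*u^4 + 60*u^3 + 60*u^2 + 28*u + 4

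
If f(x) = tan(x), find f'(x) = cos(x)^(-2)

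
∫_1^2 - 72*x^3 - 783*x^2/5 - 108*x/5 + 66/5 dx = -3273/5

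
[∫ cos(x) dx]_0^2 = sin(2)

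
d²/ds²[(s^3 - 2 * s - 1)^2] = 30*s^4 - 48*s^2 - 12*s + 8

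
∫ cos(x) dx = sin(x) + C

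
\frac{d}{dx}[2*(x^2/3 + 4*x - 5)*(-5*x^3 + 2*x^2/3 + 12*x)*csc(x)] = 2*(5*x^5*cos(x)/(3*sin(x)) - 25*x^4/3 + 178*x^4*cos(x)/(9*sin(x)) - 712*x^3/9 - 95*x^3*cos(x)/(3*sin(x)) + 95*x^2 - 134*x^2*cos(x)/(3*sin(x)) + 268*x/3 + 60*x*cos(x)/sin(x) - 60)/sin(x)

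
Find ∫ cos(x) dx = sin(x) + C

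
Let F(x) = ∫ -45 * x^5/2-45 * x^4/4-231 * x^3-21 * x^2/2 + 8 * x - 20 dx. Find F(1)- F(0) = -333/4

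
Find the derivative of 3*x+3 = 3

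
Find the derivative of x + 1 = 1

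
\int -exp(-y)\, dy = exp(-y) + C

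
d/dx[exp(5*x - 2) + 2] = 5*exp(5*x - 2)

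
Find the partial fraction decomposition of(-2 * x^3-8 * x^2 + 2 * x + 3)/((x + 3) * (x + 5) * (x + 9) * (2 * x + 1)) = 2/(765*(2*x + 1)) - 265/(136*(x + 9)) + 43/(72*(x + 5)) + 7/(20*(x + 3))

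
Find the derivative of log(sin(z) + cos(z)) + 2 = 1/tan(z + pi/4)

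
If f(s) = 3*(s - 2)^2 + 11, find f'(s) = 6*s - 12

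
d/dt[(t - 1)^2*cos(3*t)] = -3*t^2*sin(3*t) + 6*t*sin(3*t) + 2*t*cos(3*t) - 3*sin(3*t) - 2*cos(3*t)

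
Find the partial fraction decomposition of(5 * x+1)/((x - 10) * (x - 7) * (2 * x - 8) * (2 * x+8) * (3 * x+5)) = 297/(216580*(3*x + 5)) - 19/(34496*(x + 4)) + 7/(3264*(x - 4)) - 1/(286*(x - 7)) + 17/(11760*(x - 10))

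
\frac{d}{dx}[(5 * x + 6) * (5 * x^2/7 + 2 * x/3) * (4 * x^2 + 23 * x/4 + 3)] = 500*x^4/7 + 4285*x^3/21 + 1481*x^2/7 + 642*x/7 + 12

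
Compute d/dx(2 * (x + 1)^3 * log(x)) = (6*x^3*log(x) + 2*x^3 + 12*x^2*log(x) + 6*x^2 + 6*x*log(x) + 6*x + 2)/x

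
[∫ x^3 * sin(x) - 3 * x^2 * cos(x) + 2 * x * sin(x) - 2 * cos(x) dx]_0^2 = -12*cos(2)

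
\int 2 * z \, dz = z^2 + C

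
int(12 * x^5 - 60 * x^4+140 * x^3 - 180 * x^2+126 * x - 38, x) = 2*x^6 - 12*x^5 + 35*x^4 - 60*x^3 + 63*x^2 - 38*x + C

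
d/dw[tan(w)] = cos(w)^(-2)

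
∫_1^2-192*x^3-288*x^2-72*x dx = -1500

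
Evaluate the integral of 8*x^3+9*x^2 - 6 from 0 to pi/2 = 4 + (-2 - pi/2 + pi^2/2)*(2 + pi^2/4 + pi)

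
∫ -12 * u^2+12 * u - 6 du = -4*u^3 + 6*u^2 - 6*u + C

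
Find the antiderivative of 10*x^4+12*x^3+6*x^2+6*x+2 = 2*x^5 + 3*x^4 + 2*x^3 + 3*x^2 + 2*x + C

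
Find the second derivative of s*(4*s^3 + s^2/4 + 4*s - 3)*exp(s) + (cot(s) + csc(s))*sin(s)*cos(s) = 4*s^4*exp(s) + 129*s^3*exp(s)/4 + 107*s^2*exp(s)/2 + 29*s*exp(s)/2 + 2*exp(s) - cos(s) - 2*cos(2*s)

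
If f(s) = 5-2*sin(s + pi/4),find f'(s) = -2*cos(s + pi/4)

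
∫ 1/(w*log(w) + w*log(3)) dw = log(2*log(3*w)) + C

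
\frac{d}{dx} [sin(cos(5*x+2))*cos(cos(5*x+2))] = 5*sin(5*x + 2)*sin(cos(5*x + 2))^2 - 5*sin(5*x + 2)*cos(cos(5*x + 2))^2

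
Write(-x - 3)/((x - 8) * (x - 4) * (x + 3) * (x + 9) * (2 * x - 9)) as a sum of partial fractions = 8/(189*(2*x - 9)) + 1/(5967*(x + 9)) - 1/(52*(x - 4)) - 1/(476*(x - 8))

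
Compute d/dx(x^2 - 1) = 2*x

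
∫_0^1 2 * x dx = 1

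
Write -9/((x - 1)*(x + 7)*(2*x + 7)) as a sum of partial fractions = 4/(7*(2*x + 7)) - 9/(56*(x + 7)) - 1/(8*(x - 1))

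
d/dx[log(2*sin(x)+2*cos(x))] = 1/tan(x + pi/4)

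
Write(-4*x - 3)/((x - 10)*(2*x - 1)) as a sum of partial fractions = 10/(19*(2*x - 1)) - 43/(19*(x - 10))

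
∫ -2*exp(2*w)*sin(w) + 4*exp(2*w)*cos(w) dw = 2*exp(2*w)*cos(w) + C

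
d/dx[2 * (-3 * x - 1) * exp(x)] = -6*x*exp(x) - 8*exp(x)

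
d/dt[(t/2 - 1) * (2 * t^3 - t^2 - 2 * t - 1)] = 4*t^3 - 15*t^2/2 + 3/2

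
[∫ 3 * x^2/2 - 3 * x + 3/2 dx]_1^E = (-1 + E)^3/2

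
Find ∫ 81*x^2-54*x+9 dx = 27*x^3 - 27*x^2 + 9*x + C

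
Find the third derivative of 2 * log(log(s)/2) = (4*log(s)^2 + 6*log(s) + 4)/(s^3*log(s)^3)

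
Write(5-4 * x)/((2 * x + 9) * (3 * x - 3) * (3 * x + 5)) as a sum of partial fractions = -35/(136*(3*x + 5)) + 92/(561*(2*x + 9)) + 1/(264*(x - 1))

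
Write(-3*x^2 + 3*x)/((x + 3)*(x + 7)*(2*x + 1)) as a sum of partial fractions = -9/(65*(2*x + 1)) - 42/(13*(x + 7)) + 9/(5*(x + 3))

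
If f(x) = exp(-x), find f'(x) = -exp(-x)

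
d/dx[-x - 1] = -1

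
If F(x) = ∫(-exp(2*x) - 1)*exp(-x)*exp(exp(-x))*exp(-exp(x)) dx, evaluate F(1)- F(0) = -1 + exp(-E + exp(-1))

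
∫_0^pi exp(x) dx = -1 + exp(pi)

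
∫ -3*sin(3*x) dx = cos(3*x) + C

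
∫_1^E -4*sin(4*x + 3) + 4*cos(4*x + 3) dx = -cos(7) - sin(7) + cos(3 + 4*E) + sin(3 + 4*E)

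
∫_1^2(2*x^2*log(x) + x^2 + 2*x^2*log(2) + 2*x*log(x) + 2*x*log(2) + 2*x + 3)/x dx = 16*log(2)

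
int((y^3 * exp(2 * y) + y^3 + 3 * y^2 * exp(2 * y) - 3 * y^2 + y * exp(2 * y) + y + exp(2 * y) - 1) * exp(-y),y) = 2*y*(y^2 + 1)*sinh(y) + C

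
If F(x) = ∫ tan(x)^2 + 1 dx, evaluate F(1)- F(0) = tan(1)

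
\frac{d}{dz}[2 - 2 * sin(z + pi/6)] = -2*cos(z + pi/6)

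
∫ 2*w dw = w^2 + C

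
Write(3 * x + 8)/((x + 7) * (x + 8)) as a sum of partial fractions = 16/(x + 8) - 13/(x + 7)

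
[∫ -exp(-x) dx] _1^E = -exp(-1) + exp(-E)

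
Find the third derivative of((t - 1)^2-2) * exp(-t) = (-t^2 + 8*t - 11)*exp(-t)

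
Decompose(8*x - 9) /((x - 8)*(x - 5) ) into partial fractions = -31/(3*(x - 5)) + 55/(3*(x - 8))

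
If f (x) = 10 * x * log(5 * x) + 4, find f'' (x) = 10/x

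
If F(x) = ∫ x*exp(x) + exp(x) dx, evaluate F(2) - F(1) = -E + 2*exp(2)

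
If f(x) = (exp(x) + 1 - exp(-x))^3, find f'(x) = (3*exp(6*x) + 6*exp(5*x) - 6*exp(x) + 3)*exp(-3*x)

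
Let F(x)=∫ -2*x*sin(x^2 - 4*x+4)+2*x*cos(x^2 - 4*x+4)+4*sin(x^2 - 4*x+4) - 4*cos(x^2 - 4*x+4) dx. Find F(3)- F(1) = 0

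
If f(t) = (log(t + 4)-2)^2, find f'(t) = (2*log(t + 4) - 4)/(t + 4)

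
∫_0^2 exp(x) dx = -1 + exp(2)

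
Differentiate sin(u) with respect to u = cos(u)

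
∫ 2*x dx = x^2 + C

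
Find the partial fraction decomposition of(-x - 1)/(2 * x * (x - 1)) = -1/(x - 1) + 1/(2*x)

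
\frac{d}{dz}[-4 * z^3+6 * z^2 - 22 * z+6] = -12*z^2 + 12*z - 22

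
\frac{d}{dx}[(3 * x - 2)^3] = 81*x^2 - 108*x + 36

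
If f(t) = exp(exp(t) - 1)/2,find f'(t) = exp(t + exp(t) - 1)/2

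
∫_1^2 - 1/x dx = -log(2)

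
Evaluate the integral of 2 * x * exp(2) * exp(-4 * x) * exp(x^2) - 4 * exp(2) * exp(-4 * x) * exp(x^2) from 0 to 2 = -exp(2) + exp(-2)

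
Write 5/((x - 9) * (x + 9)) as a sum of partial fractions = -5/(18*(x + 9)) + 5/(18*(x - 9))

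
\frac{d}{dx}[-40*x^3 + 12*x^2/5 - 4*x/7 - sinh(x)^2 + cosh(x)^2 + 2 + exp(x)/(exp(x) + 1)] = (-4200*x^2*exp(2*x) - 8400*x^2*exp(x) - 4200*x^2 + 168*x*exp(2*x) + 336*x*exp(x) + 168*x - 20*exp(2*x) - 5*exp(x) - 20)/(35*exp(2*x) + 70*exp(x) + 35)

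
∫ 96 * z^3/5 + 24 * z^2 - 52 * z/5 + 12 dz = 24*z^4/5 + 8*z^3 - 26*z^2/5 + 12*z + C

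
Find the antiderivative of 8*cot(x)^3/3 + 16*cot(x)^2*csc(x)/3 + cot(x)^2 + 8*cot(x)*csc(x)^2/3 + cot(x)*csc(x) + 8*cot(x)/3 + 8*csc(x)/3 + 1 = -4*(cot(x) + csc(x))^2/3 - cot(x) - csc(x) + C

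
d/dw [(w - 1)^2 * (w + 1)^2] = 4*w^3 - 4*w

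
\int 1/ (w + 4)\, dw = log(w/2 + 2) + C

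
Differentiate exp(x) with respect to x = exp(x)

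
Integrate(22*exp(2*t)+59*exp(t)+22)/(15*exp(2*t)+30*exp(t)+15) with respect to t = (2*(11*t + 51)*(exp(t) + 1)/15 + exp(t))/(exp(t) + 1) + C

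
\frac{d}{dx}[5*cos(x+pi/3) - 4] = -5*sin(x + pi/3)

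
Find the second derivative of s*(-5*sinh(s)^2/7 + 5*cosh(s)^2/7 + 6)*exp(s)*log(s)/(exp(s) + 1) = 47*(-s^2*exp(s)*log(s) + s^2*log(s) + 2*s*exp(s)*log(s) + 2*s*exp(s) + 2*s*log(s) + 2*s + exp(2*s) + 2*exp(s) + 1)*exp(s)/(7*s*exp(3*s) + 21*s*exp(2*s) + 21*s*exp(s) + 7*s)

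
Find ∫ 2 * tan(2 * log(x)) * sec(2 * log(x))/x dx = sec(2*log(x)) + C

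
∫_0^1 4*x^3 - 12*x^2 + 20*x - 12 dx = -5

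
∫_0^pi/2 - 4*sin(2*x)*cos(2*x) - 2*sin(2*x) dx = -2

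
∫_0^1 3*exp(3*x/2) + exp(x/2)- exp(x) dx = -3 - E + 2*exp(1/2) + 2*exp(3/2)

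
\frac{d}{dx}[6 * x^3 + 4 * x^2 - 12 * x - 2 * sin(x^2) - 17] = 18*x^2 - 4*x*cos(x^2) + 8*x - 12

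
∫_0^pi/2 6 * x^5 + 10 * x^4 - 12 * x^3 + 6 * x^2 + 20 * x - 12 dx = -9 + (-pi + pi^2/4 + 3 + pi^3/8)^2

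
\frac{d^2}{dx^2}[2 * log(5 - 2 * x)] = -8/(4*x^2 - 20*x + 25)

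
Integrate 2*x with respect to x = x^2 + C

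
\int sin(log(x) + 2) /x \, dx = -cos(log(x) + 2) + C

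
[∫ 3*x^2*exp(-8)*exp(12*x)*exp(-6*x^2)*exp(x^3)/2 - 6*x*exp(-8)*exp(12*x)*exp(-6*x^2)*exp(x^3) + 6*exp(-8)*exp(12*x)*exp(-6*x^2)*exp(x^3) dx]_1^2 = 1/2 - exp(-1)/2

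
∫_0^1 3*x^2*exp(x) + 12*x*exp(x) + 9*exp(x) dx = -3 + 12*E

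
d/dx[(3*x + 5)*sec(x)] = 3*x*tan(x)*sec(x) + 5*tan(x)*sec(x) + 3*sec(x)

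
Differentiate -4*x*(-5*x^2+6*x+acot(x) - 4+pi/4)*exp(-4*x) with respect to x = (-80*x^5 + 156*x^4 + 16*x^3*acot(x) - 192*x^3 + 4*pi*x^3 - 4*x^2*acot(x) - pi*x^2 + 172*x^2 + 16*x*acot(x) - 108*x + 4*pi*x - 4*acot(x) - pi + 16)/(x^2*exp(4*x) + exp(4*x))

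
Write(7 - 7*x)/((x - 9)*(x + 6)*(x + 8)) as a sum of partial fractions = 63/(34*(x + 8)) - 49/(30*(x + 6)) - 56/(255*(x - 9))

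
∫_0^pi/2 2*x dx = pi^2/4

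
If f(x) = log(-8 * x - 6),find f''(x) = -16/(16*x^2 + 24*x + 9)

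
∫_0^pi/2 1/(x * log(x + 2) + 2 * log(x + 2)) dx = log(log(pi/2 + 2)) - log(log(2))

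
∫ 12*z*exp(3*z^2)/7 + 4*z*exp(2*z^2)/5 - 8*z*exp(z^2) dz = 2*exp(3*z^2)/7 + exp(2*z^2)/5 - 4*exp(z^2) - atan(5*z^2 - z/3 + 3) - atan(3/(15*z^2 - z + 9)) + C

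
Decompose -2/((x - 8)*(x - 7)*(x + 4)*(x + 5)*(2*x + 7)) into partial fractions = -32/(1449*(2*x + 7)) - 1/(234*(x + 5)) + 1/(66*(x + 4)) + 1/(1386*(x - 7)) - 1/(1794*(x - 8))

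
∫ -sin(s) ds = cos(s) + C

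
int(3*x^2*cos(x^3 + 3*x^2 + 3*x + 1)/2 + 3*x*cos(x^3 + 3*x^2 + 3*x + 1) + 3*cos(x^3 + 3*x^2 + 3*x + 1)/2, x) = sin((x + 1)^3)/2 + C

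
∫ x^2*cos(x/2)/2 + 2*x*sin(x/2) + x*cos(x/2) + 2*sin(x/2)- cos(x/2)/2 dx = (x^2 + 2*x - 1)*sin(x/2) + C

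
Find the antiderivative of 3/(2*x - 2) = 3*log(x - 1)/2 + C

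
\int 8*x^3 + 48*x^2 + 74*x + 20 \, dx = 2*x^4 + 16*x^3 + 37*x^2 + 20*x + C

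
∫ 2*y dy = y^2 + C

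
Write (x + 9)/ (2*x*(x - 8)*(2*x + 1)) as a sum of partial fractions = 1/(2*x + 1) + 1/(16*(x - 8)) - 9/(16*x)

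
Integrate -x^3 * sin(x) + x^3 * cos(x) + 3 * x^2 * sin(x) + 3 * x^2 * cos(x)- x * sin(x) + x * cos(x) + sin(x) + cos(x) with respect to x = sqrt(2)*x*(x^2 + 1)*sin(x + pi/4) + C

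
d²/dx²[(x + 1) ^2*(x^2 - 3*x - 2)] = 12*x^2 - 6*x - 14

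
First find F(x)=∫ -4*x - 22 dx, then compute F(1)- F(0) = -24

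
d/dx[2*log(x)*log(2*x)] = (4*log(x) + 2*log(2))/x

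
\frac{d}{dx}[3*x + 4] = 3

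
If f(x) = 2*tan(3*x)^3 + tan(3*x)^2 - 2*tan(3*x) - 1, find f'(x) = 18*tan(3*x)^4 + 6*tan(3*x)^3 + 12*tan(3*x)^2 + 6*tan(3*x) - 6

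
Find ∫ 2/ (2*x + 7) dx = log(2*x + 7) + C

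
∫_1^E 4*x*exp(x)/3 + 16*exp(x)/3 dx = -16*E/3 + 2*(2*E/3 + 2)*exp(E)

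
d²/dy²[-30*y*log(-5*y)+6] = -30/y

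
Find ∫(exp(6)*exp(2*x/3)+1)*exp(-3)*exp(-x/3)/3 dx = 2*sinh(x/3 + 3) + C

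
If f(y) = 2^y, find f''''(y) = 2^y*log(2)^4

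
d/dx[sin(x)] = cos(x)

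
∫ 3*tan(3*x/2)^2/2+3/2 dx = tan(3*x/2) + C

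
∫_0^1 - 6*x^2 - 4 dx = -6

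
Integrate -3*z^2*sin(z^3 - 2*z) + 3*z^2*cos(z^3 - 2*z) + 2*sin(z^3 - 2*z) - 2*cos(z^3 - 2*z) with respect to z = sin(z*(z^2 - 2)) + cos(z*(z^2 - 2)) + C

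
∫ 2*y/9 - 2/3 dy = y^2/9 - 2*y/3 + C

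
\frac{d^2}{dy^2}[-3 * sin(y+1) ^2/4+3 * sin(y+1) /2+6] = -3*sin(y + 1)/2 - 3*cos(2*y + 2)/2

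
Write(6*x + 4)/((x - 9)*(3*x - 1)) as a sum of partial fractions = -9/(13*(3*x - 1)) + 29/(13*(x - 9))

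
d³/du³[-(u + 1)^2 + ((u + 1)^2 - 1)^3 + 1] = 120*u^3 + 360*u^2 + 288*u + 48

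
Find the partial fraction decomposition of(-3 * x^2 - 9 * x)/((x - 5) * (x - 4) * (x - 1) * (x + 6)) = 27/(385*(x + 6)) - 1/(7*(x - 1)) + 14/(5*(x - 4)) - 30/(11*(x - 5))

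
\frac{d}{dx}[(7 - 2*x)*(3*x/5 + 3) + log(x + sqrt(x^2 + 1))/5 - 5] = (-12*x^3 - 12*x^2*sqrt(x^2 + 1) - 9*x^2 - 9*x*sqrt(x^2 + 1) - 11*x + sqrt(x^2 + 1) - 9)/(5*x^2 + 5*x*sqrt(x^2 + 1) + 5)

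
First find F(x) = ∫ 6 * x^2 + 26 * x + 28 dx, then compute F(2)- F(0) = 124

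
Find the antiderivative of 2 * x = x^2 + C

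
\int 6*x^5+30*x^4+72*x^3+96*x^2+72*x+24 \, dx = x^6 + 6*x^5 + 18*x^4 + 32*x^3 + 36*x^2 + 24*x + C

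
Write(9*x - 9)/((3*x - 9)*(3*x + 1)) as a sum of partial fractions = 6/(5*(3*x + 1)) + 3/(5*(x - 3))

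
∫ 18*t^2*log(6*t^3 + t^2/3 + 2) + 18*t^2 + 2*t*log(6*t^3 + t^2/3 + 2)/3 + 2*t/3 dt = (18*t^3 + t^2 + 6)*log(6*t^3 + t^2/3 + 2)/3 + C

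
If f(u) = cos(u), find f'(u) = -sin(u)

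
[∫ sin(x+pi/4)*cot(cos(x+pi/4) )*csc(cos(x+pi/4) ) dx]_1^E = csc(cos(pi/4 + E)) - csc(cos(pi/4 + 1))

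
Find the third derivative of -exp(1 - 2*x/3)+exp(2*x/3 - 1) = (8*exp(4*x/3 - 2) + 8)*exp(1 - 2*x/3)/27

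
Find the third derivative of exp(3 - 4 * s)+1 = -64*exp(3 - 4*s)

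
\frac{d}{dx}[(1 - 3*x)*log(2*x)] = (-3*x*log(x) - 3*x - 3*x*log(2) + 1)/x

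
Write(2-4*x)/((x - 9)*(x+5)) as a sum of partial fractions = -11/(7*(x + 5)) - 17/(7*(x - 9))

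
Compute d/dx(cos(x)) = -sin(x)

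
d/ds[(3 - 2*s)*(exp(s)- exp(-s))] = (-2*s*exp(2*s) - 2*s + exp(2*s) + 5)*exp(-s)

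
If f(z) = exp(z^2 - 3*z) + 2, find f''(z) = 4*z^2*exp(z^2 - 3*z) - 12*z*exp(z^2 - 3*z) + 11*exp(z^2 - 3*z)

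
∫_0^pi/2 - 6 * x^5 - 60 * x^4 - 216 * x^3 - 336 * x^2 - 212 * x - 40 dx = -(-2 + (pi/2 + 2)^2)^3 + 2*(pi/2 + 2)^2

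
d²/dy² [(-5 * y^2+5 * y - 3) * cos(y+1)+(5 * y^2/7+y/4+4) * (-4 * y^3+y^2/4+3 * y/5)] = -400*y^3/7 + 5*y^2*cos(y + 1) - 69*y^2/7 + 20*y*sin(y + 1) - 5*y*cos(y + 1) - 5211*y/56 - 10*sin(y + 1) - 7*cos(y + 1) + 23/10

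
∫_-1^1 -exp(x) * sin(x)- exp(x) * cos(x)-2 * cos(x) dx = -(exp(-1) + E + 4)*sin(1)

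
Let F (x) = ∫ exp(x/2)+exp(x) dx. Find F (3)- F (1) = -(1 + exp(1/2))^2 + (1 + exp(3/2))^2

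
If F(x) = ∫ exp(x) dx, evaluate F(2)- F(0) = -1 + exp(2)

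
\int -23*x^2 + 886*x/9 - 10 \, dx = -23*x^3/3 + 443*x^2/9 - 10*x + C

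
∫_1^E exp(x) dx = -E + exp(E)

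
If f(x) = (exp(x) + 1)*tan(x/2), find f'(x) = exp(x)*tan(x/2) + exp(x)/(2*cos(x/2)^2) + 1/(2*cos(x/2)^2)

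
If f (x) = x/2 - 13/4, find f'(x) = 1/2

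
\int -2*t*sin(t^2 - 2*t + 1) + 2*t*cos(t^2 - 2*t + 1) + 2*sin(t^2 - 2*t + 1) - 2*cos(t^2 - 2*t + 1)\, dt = sin((t - 1)^2) + cos((t - 1)^2) + C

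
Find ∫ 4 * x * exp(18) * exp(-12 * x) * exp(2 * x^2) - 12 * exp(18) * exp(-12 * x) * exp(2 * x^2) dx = exp(2*(x - 3)^2) + C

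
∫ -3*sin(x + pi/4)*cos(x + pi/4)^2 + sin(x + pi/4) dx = -(sin(2*x) + 1)*cos(x + pi/4)/2 + C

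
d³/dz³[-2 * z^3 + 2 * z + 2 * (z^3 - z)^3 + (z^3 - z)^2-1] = 1008*z^6 - 1260*z^4 + 120*z^3 + 360*z^2 - 48*z - 24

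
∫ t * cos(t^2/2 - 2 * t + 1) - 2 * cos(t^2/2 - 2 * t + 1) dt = sin((t - 2)^2/2 - 1) + C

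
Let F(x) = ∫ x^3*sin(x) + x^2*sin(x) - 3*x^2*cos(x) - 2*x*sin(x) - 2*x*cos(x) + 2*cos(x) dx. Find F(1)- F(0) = 0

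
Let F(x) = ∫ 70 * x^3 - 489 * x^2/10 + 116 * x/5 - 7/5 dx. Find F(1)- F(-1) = -177/5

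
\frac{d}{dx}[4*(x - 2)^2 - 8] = 8*x - 16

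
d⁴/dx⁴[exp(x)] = exp(x)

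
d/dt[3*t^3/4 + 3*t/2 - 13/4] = 9*t^2/4 + 3/2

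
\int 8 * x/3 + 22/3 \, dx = 4*x^2/3 + 22*x/3 + C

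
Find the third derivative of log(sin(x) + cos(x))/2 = cos(x + pi/4)/sin(x + pi/4)^3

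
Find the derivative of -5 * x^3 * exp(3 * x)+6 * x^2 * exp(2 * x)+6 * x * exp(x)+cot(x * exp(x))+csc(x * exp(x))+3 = (-15*x^3*exp(2*x) - 15*x^2*exp(2*x) + 12*x^2*exp(x) + 12*x*exp(x) + 6*x - x*cos(x*exp(x))/sin(x*exp(x))^2 - x/sin(x*exp(x))^2 + 6 - cos(x*exp(x))/sin(x*exp(x))^2 - 1/sin(x*exp(x))^2)*exp(x)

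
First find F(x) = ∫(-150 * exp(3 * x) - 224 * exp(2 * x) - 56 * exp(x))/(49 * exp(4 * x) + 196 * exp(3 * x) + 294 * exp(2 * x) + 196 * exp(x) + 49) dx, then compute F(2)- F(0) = -8*exp(2)/(7*(1 + exp(2))) - 8*exp(4)/(7*(1 + exp(2))^2) + 6*exp(6)/(49*(1 + exp(2))^3) + 165/196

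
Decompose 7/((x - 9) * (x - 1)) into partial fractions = -7/(8*(x - 1)) + 7/(8*(x - 9))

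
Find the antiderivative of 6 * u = 3*u^2 + C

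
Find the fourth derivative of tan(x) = 24*tan(x)^5 + 40*tan(x)^3 + 16*tan(x)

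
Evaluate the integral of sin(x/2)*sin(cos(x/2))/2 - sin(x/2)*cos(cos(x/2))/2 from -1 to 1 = 0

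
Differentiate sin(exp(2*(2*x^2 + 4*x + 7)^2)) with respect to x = 16*(2*x^3 + 6*x^2 + 11*x + 7)*exp(98)*exp(112*x)*exp(88*x^2)*exp(32*x^3)*exp(8*x^4)*cos(exp(98)*exp(112*x)*exp(88*x^2)*exp(32*x^3)*exp(8*x^4))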